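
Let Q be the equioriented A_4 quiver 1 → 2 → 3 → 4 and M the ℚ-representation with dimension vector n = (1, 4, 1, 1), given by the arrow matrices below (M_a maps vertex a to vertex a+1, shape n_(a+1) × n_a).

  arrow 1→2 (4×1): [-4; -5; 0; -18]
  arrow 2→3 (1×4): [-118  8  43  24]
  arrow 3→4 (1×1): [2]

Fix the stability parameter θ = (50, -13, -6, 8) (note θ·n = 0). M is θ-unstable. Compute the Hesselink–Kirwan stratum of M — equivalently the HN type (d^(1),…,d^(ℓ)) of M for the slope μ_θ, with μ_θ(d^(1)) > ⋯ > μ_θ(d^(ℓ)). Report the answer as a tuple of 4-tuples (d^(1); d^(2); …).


Interval decomposition of M: I[1,2], I[2,2]^2, I[2,4].
HN type (ℓ=4): μ^(1)=37/2; μ^(2)=8; μ^(3)=-6; μ^(4)=-13

((1, 1, 0, 0); (0, 0, 0, 1); (0, 0, 1, 0); (0, 3, 0, 0))


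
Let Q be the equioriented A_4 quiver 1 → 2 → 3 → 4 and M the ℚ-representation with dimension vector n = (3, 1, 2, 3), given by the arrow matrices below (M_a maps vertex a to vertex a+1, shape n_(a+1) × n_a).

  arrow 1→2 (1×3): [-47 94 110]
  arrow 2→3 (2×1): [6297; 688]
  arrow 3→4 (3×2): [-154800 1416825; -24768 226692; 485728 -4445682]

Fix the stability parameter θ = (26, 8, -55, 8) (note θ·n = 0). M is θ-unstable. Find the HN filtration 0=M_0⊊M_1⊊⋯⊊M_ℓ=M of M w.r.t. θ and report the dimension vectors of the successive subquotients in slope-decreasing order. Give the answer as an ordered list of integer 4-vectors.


Barcode: M ≅ I[1,1]^2, I[1,3], I[3,4], I[4,4]^2. HN layers by μ_θ (4 steps, strictly decreasing):
  μ^(1)=26; μ^(2)=8; μ^(3)=-7; μ^(4)=-55

((2, 0, 0, 0); (0, 0, 0, 3); (1, 1, 1, 0); (0, 0, 1, 0))


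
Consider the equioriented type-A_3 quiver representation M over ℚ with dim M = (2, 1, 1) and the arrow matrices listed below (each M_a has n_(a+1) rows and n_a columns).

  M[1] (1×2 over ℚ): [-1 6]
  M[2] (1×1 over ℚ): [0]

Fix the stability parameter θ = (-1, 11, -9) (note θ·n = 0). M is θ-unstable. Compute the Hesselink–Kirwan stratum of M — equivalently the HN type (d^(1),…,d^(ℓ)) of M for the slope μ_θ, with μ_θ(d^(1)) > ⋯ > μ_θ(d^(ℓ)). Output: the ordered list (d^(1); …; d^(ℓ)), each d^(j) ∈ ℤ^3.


Via rank(M_{q-1}∘⋯∘M_p): M ≅ I[1,1], I[1,2], I[3,3].
μ_θ-semistable layers: μ^(1)=11; μ^(2)=-1; μ^(3)=-9

((0, 1, 0); (2, 0, 0); (0, 0, 1))


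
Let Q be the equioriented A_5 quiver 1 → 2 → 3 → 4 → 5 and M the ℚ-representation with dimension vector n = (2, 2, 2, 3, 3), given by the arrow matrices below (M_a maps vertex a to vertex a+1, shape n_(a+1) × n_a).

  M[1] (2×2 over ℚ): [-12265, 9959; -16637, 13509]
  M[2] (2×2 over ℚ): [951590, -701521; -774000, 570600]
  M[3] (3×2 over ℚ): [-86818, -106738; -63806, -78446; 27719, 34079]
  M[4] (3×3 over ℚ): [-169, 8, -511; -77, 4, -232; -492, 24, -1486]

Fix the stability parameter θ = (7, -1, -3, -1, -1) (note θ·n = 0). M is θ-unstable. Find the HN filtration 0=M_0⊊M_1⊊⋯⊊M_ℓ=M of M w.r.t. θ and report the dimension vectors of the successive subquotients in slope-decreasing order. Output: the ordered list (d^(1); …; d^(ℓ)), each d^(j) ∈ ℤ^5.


Barcode: M ≅ I[1,2], I[1,5], I[3,3], I[4,4], I[4,5], I[5,5]. HN layers by μ_θ (4 steps, strictly decreasing):
  μ^(1)=3; μ^(2)=1/5; μ^(3)=-1; μ^(4)=-3

((1, 1, 0, 0, 0); (1, 1, 1, 1, 1); (0, 0, 0, 2, 2); (0, 0, 1, 0, 0))


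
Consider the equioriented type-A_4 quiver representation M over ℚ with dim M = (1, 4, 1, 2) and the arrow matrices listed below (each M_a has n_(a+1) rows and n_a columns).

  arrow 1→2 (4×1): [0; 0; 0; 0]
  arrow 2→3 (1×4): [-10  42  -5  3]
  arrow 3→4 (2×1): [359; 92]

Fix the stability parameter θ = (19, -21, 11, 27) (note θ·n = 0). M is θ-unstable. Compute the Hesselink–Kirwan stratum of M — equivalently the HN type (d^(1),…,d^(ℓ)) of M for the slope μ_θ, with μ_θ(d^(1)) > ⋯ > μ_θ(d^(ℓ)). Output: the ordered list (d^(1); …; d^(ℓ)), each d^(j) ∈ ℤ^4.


Interval decomposition of M: I[1,1], I[2,2]^3, I[2,4], I[4,4].
HN type (ℓ=4): μ^(1)=27; μ^(2)=19; μ^(3)=11; μ^(4)=-21

((0, 0, 0, 2); (1, 0, 0, 0); (0, 0, 1, 0); (0, 4, 0, 0))


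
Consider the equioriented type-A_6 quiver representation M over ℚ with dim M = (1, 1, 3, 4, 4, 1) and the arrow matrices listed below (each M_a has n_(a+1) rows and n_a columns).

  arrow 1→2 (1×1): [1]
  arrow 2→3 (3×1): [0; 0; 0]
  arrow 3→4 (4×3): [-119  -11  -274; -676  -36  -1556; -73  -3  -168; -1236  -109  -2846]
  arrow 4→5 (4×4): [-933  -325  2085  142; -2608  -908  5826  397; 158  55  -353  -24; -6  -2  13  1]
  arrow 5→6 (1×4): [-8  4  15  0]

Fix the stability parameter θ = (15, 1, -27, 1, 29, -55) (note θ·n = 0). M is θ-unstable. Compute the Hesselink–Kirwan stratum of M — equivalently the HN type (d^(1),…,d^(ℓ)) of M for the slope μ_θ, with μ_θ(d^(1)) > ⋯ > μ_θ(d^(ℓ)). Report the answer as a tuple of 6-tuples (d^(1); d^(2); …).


Barcode: M ≅ I[1,2], I[3,5]^2, I[3,6], I[4,5]. HN layers by μ_θ (5 steps, strictly decreasing):
  μ^(1)=29; μ^(2)=8; μ^(3)=1; μ^(4)=-25/3; μ^(5)=-27

((0, 0, 0, 0, 3, 0); (1, 1, 0, 0, 0, 0); (0, 0, 0, 3, 0, 0); (0, 0, 0, 1, 1, 1); (0, 0, 3, 0, 0, 0))


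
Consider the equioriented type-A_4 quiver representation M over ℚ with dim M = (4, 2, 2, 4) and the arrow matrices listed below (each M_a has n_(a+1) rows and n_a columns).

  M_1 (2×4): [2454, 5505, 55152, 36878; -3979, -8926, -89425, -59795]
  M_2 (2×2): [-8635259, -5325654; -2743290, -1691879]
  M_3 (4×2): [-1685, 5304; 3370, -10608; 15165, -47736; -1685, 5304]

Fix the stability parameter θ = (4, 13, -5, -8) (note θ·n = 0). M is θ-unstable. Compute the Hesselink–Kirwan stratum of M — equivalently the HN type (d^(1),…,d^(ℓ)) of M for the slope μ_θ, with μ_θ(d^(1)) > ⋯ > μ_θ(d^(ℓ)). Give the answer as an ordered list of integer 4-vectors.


Via rank(M_{q-1}∘⋯∘M_p): M ≅ I[1,1]^2, I[1,3], I[1,4], I[4,4]^3.
μ_θ-semistable layers: μ^(1)=4; μ^(2)=1; μ^(3)=-8

((3, 1, 1, 0); (1, 1, 1, 1); (0, 0, 0, 3))


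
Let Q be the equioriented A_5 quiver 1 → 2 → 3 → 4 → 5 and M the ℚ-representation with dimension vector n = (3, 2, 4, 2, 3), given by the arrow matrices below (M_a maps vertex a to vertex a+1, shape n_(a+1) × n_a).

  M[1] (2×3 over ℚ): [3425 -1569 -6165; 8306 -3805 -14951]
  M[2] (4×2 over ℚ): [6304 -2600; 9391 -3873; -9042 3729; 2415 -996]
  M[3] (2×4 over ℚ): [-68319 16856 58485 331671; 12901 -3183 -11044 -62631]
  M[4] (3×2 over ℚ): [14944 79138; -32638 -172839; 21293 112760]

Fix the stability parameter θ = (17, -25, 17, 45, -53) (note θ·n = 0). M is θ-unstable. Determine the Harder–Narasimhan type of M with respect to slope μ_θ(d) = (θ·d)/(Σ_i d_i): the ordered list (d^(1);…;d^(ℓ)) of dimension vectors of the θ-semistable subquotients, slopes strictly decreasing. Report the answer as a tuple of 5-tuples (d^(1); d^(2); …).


Via rank(M_{q-1}∘⋯∘M_p): M ≅ I[1,1], I[1,5]^2, I[3,3]^2, I[5,5].
μ_θ-semistable layers: μ^(1)=17; μ^(2)=3; μ^(3)=-4; μ^(4)=-53

((1, 0, 2, 0, 0); (0, 0, 2, 2, 2); (2, 2, 0, 0, 0); (0, 0, 0, 0, 1))


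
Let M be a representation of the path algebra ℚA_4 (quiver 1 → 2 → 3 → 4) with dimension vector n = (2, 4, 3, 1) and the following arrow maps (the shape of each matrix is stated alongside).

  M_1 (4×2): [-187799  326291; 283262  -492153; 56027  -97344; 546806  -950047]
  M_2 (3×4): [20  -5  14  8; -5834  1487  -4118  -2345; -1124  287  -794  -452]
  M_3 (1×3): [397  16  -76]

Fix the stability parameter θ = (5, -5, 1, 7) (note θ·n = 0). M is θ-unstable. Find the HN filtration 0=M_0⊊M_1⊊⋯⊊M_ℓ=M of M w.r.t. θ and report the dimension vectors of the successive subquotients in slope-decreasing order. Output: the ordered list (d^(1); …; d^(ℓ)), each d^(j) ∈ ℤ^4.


Via rank(M_{q-1}∘⋯∘M_p): M ≅ I[1,2], I[1,4], I[2,2], I[2,3], I[3,3].
μ_θ-semistable layers: μ^(1)=7; μ^(2)=1; μ^(3)=0; μ^(4)=-5

((0, 0, 0, 1); (0, 0, 3, 0); (2, 2, 0, 0); (0, 2, 0, 0))


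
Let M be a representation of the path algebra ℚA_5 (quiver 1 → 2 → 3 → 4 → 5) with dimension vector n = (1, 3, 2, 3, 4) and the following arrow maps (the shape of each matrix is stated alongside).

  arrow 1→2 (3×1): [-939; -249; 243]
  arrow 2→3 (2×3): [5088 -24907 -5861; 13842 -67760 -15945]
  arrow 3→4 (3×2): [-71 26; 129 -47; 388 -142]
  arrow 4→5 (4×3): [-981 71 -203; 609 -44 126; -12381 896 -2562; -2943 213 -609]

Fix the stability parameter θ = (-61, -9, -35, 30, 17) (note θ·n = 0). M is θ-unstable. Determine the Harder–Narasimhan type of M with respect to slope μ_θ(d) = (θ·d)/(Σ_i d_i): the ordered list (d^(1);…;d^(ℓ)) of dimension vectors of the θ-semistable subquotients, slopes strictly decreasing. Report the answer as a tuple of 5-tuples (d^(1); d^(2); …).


Via rank(M_{q-1}∘⋯∘M_p): M ≅ I[1,5], I[2,2], I[2,5], I[4,4], I[5,5]^2.
μ_θ-semistable layers: μ^(1)=30; μ^(2)=47/2; μ^(3)=17; μ^(4)=-9; μ^(5)=-22; μ^(6)=-61

((0, 0, 0, 1, 0); (0, 0, 0, 2, 2); (0, 0, 0, 0, 2); (0, 1, 0, 0, 0); (0, 2, 2, 0, 0); (1, 0, 0, 0, 0))


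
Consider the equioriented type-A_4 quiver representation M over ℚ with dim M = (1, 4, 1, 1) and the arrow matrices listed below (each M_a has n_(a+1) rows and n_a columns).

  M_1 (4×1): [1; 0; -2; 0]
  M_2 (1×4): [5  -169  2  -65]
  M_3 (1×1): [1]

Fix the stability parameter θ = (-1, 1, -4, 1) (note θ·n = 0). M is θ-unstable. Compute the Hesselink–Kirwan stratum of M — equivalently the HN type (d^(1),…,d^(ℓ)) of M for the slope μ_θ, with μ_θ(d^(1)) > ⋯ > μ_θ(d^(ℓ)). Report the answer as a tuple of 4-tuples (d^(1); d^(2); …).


Barcode: M ≅ I[1,4], I[2,2]^3. HN layers by μ_θ (2 steps, strictly decreasing):
  μ^(1)=1; μ^(2)=-4/3

((0, 3, 0, 1); (1, 1, 1, 0))


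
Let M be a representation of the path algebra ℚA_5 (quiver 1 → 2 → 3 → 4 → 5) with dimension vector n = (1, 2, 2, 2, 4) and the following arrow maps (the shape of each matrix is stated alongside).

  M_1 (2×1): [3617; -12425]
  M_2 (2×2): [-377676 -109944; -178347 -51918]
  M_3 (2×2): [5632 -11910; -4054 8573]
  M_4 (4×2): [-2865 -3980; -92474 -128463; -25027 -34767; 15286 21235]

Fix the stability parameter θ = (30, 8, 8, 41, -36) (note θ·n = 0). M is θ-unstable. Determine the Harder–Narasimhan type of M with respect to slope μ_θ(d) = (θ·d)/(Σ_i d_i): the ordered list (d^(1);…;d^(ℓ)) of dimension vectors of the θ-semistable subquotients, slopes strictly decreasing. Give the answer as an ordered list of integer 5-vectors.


Barcode: M ≅ I[1,5], I[2,2], I[3,5], I[5,5]^2. HN layers by μ_θ (4 steps, strictly decreasing):
  μ^(1)=51/5; μ^(2)=8; μ^(3)=13/3; μ^(4)=-36

((1, 1, 1, 1, 1); (0, 1, 0, 0, 0); (0, 0, 1, 1, 1); (0, 0, 0, 0, 2))


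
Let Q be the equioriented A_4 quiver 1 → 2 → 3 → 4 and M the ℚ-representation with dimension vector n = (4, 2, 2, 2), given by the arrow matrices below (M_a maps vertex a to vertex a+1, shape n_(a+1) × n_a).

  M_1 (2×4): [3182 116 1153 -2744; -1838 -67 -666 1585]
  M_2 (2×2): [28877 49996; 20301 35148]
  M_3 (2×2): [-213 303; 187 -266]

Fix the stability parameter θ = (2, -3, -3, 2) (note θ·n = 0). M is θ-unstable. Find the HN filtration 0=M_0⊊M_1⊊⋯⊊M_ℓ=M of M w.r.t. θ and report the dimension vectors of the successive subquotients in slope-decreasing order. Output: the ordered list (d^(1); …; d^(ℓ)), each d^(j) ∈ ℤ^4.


Interval decomposition of M: I[1,1]^2, I[1,2], I[1,4], I[3,4].
HN type (ℓ=4): μ^(1)=2; μ^(2)=-1/2; μ^(3)=-4/3; μ^(4)=-3

((2, 0, 0, 2); (1, 1, 0, 0); (1, 1, 1, 0); (0, 0, 1, 0))


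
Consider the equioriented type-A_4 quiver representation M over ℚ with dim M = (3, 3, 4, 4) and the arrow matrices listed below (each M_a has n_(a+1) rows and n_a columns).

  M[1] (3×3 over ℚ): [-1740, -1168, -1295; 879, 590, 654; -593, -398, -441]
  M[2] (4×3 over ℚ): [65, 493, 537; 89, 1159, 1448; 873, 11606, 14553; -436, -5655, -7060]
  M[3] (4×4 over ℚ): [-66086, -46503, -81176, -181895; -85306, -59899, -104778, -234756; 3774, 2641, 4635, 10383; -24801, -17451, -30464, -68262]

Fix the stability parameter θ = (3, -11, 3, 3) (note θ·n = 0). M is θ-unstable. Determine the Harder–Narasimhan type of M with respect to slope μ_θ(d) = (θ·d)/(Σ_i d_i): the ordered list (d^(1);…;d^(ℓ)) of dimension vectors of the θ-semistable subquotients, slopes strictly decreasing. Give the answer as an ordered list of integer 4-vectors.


Interval decomposition of M: I[1,4]^3, I[3,4].
HN type (ℓ=2): μ^(1)=3; μ^(2)=-4

((0, 0, 4, 4); (3, 3, 0, 0))


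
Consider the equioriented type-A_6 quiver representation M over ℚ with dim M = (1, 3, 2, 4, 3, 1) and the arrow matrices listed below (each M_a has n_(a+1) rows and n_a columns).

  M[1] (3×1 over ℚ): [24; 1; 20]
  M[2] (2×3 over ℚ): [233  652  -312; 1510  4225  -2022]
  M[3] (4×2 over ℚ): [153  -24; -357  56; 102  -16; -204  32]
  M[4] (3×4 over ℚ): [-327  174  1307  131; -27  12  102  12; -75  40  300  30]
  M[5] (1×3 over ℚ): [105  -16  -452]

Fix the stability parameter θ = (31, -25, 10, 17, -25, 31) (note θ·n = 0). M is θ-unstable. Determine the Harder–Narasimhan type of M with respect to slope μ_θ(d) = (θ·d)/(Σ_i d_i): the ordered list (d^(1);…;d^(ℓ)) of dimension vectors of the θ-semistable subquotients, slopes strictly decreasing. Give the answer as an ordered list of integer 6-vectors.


Via rank(M_{q-1}∘⋯∘M_p): M ≅ I[1,6], I[2,2], I[2,3], I[4,4]^2, I[4,5], I[5,5].
μ_θ-semistable layers: μ^(1)=31; μ^(2)=17; μ^(3)=10; μ^(4)=8/5; μ^(5)=-4; μ^(6)=-25

((0, 0, 0, 0, 0, 1); (0, 0, 0, 2, 0, 0); (0, 0, 1, 0, 0, 0); (1, 1, 1, 1, 1, 0); (0, 0, 0, 1, 1, 0); (0, 2, 0, 0, 1, 0))


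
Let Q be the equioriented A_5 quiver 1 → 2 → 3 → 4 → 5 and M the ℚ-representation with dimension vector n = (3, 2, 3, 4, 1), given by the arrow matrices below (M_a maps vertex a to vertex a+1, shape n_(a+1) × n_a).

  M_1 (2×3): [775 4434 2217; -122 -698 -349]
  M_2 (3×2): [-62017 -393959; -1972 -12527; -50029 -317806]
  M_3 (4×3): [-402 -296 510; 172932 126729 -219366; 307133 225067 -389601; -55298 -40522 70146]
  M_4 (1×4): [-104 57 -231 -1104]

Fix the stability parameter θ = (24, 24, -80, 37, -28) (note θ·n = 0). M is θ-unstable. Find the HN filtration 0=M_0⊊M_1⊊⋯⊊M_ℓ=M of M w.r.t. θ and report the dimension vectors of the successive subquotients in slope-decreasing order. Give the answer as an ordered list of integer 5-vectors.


Barcode: M ≅ I[1,1], I[1,3], I[1,5], I[3,4], I[4,4]^2. HN layers by μ_θ (5 steps, strictly decreasing):
  μ^(1)=37; μ^(2)=24; μ^(3)=9/2; μ^(4)=-32/3; μ^(5)=-80

((0, 0, 0, 3, 0); (1, 0, 0, 0, 0); (0, 0, 0, 1, 1); (2, 2, 2, 0, 0); (0, 0, 1, 0, 0))


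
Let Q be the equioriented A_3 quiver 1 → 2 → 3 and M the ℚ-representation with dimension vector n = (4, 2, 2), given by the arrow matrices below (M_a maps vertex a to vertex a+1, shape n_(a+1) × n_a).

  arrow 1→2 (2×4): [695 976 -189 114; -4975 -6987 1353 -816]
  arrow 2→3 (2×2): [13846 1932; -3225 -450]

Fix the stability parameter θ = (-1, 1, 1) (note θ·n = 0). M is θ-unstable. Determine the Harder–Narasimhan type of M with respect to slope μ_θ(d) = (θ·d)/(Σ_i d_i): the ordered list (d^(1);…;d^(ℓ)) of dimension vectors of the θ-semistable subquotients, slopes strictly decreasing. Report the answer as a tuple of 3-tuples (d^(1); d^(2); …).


Interval decomposition of M: I[1,1]^2, I[1,2], I[1,3], I[3,3].
HN type (ℓ=2): μ^(1)=1; μ^(2)=-1

((0, 2, 2); (4, 0, 0))


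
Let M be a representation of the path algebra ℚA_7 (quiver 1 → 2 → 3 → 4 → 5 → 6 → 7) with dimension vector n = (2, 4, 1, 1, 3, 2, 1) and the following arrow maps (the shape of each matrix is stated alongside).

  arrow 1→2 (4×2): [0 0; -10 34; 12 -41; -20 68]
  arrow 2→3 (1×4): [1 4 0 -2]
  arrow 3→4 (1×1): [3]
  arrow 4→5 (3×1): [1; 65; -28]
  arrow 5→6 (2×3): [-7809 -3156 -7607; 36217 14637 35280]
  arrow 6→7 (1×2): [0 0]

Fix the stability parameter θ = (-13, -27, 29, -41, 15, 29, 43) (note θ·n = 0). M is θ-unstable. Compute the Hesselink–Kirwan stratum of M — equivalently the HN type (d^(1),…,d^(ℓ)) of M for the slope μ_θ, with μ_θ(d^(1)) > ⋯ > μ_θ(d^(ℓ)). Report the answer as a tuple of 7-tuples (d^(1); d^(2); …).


Via rank(M_{q-1}∘⋯∘M_p): M ≅ I[1,2]^2, I[2,2], I[2,6], I[5,5], I[5,6], I[7,7].
μ_θ-semistable layers: μ^(1)=43; μ^(2)=29; μ^(3)=15; μ^(4)=-6; μ^(5)=-20; μ^(6)=-27

((0, 0, 0, 0, 0, 0, 1); (0, 0, 0, 0, 0, 2, 0); (0, 0, 0, 0, 3, 0, 0); (0, 0, 1, 1, 0, 0, 0); (2, 2, 0, 0, 0, 0, 0); (0, 2, 0, 0, 0, 0, 0))


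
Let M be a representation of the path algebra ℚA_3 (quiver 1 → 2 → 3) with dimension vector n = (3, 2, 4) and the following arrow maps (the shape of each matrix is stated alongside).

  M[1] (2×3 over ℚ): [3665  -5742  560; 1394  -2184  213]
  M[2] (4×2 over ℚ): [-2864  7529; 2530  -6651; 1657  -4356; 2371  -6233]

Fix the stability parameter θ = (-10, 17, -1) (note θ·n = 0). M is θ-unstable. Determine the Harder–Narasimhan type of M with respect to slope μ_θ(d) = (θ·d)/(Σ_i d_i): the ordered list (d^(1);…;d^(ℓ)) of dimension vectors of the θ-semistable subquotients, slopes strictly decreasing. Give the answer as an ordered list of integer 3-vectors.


Barcode: M ≅ I[1,1], I[1,3]^2, I[3,3]^2. HN layers by μ_θ (3 steps, strictly decreasing):
  μ^(1)=8; μ^(2)=-1; μ^(3)=-10

((0, 2, 2); (0, 0, 2); (3, 0, 0))


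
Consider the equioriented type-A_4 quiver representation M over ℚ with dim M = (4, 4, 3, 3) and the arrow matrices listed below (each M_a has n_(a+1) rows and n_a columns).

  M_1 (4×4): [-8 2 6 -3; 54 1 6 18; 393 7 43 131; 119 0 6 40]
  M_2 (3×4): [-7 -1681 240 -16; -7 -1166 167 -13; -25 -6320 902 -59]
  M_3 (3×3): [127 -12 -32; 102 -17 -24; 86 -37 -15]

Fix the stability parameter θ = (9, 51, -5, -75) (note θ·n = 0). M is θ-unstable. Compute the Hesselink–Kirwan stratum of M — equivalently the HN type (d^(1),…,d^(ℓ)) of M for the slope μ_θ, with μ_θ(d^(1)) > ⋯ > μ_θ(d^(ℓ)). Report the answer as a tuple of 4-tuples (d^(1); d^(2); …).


Barcode: M ≅ I[1,2], I[1,4]^3. HN layers by μ_θ (3 steps, strictly decreasing):
  μ^(1)=51; μ^(2)=9; μ^(3)=-5

((0, 1, 0, 0); (1, 0, 0, 0); (3, 3, 3, 3))


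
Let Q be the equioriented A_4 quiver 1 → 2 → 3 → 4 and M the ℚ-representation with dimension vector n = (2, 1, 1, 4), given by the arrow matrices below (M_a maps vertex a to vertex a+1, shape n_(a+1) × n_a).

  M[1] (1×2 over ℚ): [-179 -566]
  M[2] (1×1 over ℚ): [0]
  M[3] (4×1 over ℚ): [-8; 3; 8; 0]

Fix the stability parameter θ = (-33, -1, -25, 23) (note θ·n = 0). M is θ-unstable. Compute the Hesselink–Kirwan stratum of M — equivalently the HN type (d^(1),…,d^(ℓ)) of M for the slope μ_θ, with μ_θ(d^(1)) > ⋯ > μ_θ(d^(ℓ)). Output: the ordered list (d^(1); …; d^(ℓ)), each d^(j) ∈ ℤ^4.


Interval decomposition of M: I[1,1], I[1,2], I[3,4], I[4,4]^3.
HN type (ℓ=4): μ^(1)=23; μ^(2)=-1; μ^(3)=-25; μ^(4)=-33

((0, 0, 0, 4); (0, 1, 0, 0); (0, 0, 1, 0); (2, 0, 0, 0))


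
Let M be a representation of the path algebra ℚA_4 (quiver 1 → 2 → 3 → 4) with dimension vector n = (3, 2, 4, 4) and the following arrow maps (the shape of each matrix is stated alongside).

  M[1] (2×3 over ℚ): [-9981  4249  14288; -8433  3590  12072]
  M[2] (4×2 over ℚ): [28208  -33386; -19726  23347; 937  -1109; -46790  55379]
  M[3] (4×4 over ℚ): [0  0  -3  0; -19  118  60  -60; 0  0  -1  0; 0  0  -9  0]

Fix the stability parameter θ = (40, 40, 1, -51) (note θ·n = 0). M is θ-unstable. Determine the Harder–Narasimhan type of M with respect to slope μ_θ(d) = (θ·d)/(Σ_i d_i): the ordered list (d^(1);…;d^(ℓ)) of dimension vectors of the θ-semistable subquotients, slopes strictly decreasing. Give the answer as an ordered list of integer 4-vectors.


Via rank(M_{q-1}∘⋯∘M_p): M ≅ I[1,1], I[1,3], I[1,4], I[3,3], I[3,4], I[4,4]^2.
μ_θ-semistable layers: μ^(1)=40; μ^(2)=27; μ^(3)=15/2; μ^(4)=1; μ^(5)=-25; μ^(6)=-51

((1, 0, 0, 0); (1, 1, 1, 0); (1, 1, 1, 1); (0, 0, 1, 0); (0, 0, 1, 1); (0, 0, 0, 2))


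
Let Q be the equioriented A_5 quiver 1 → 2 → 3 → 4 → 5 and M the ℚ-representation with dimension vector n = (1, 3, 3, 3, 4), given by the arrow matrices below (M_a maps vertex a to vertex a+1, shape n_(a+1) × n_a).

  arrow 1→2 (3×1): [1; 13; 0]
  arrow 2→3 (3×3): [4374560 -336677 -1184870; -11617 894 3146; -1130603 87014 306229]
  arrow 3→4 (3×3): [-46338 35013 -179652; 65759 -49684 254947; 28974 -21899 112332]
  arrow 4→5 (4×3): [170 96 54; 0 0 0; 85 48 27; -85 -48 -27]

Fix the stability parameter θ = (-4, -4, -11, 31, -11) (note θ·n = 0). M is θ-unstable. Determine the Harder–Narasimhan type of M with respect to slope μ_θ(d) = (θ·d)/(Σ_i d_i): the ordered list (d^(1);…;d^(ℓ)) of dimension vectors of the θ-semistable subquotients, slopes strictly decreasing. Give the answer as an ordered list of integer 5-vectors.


Interval decomposition of M: I[1,4], I[2,3], I[2,4], I[4,5], I[5,5]^3.
HN type (ℓ=5): μ^(1)=31; μ^(2)=10; μ^(3)=-19/3; μ^(4)=-15/2; μ^(5)=-11

((0, 0, 0, 2, 0); (0, 0, 0, 1, 1); (1, 1, 1, 0, 0); (0, 2, 2, 0, 0); (0, 0, 0, 0, 3))


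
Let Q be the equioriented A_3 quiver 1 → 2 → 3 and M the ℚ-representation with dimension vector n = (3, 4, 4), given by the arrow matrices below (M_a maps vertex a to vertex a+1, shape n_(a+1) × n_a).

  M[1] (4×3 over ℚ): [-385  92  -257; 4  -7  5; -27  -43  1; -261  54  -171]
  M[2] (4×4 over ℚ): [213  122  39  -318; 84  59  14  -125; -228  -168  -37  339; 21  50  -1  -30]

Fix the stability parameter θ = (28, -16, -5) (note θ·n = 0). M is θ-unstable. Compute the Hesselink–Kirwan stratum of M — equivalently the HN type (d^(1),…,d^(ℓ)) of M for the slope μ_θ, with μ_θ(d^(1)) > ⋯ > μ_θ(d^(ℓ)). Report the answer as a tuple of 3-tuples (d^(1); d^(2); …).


Interval decomposition of M: I[1,2], I[1,3]^2, I[2,3], I[3,3].
HN type (ℓ=4): μ^(1)=6; μ^(2)=7/3; μ^(3)=-5; μ^(4)=-16

((1, 1, 0); (2, 2, 2); (0, 0, 2); (0, 1, 0))


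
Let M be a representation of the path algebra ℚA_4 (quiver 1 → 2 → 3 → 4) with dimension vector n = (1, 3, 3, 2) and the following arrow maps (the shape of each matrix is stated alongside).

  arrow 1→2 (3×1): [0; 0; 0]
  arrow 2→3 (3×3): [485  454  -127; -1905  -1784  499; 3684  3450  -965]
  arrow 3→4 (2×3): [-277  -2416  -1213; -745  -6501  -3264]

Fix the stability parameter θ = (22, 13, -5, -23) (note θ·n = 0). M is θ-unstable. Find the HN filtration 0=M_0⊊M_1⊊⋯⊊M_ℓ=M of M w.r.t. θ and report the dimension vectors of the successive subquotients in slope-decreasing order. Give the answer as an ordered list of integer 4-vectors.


Via rank(M_{q-1}∘⋯∘M_p): M ≅ I[1,1], I[2,3], I[2,4]^2.
μ_θ-semistable layers: μ^(1)=22; μ^(2)=4; μ^(3)=-5

((1, 0, 0, 0); (0, 1, 1, 0); (0, 2, 2, 2))


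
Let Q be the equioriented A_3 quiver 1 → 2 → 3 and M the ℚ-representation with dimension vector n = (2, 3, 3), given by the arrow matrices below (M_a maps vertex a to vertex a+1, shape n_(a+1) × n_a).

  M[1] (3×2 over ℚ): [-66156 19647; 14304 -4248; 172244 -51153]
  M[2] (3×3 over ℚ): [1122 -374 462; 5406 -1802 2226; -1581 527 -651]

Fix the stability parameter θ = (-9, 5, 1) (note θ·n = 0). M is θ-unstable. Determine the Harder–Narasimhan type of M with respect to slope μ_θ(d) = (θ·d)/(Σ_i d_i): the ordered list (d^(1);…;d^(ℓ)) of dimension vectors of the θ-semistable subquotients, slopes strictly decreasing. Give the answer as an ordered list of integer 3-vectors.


Barcode: M ≅ I[1,1], I[1,2], I[2,2], I[2,3], I[3,3]^2. HN layers by μ_θ (4 steps, strictly decreasing):
  μ^(1)=5; μ^(2)=3; μ^(3)=1; μ^(4)=-9

((0, 2, 0); (0, 1, 1); (0, 0, 2); (2, 0, 0))


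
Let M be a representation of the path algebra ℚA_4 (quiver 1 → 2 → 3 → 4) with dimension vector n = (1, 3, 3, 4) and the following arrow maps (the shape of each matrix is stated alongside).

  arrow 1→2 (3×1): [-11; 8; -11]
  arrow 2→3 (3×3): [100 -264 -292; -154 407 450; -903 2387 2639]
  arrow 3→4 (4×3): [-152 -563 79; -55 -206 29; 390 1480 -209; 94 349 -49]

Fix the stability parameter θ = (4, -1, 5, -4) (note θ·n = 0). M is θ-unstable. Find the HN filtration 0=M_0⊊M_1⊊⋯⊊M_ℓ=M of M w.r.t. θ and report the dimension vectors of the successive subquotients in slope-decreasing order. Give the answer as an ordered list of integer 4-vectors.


Via rank(M_{q-1}∘⋯∘M_p): M ≅ I[1,2], I[2,4]^2, I[3,4], I[4,4].
μ_θ-semistable layers: μ^(1)=3/2; μ^(2)=1/2; μ^(3)=-1; μ^(4)=-4

((1, 1, 0, 0); (0, 0, 3, 3); (0, 2, 0, 0); (0, 0, 0, 1))


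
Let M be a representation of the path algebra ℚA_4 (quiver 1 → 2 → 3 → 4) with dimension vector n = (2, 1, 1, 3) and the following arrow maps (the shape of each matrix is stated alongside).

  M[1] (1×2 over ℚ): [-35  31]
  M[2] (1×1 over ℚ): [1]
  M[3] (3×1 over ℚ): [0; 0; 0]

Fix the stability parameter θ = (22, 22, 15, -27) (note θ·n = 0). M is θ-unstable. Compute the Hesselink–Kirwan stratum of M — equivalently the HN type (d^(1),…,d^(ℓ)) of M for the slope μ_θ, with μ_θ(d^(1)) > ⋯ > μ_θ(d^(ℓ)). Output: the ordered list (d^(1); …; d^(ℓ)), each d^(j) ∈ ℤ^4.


Barcode: M ≅ I[1,1], I[1,3], I[4,4]^3. HN layers by μ_θ (3 steps, strictly decreasing):
  μ^(1)=22; μ^(2)=59/3; μ^(3)=-27

((1, 0, 0, 0); (1, 1, 1, 0); (0, 0, 0, 3))


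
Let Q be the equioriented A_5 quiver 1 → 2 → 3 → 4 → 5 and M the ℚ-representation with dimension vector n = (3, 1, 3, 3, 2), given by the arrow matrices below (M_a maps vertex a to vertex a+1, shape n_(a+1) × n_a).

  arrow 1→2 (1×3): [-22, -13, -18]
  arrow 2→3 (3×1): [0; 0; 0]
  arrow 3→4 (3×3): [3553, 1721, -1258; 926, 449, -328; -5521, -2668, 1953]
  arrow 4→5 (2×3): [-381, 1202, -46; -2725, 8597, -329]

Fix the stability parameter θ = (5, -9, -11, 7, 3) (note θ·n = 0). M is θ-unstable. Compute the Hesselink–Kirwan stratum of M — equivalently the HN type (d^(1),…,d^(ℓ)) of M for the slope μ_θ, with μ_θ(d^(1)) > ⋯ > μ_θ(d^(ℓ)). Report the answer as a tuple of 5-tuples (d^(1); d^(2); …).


Barcode: M ≅ I[1,1]^2, I[1,2], I[3,4], I[3,5]^2. HN layers by μ_θ (4 steps, strictly decreasing):
  μ^(1)=7; μ^(2)=5; μ^(3)=-2; μ^(4)=-11

((0, 0, 0, 1, 0); (2, 0, 0, 2, 2); (1, 1, 0, 0, 0); (0, 0, 3, 0, 0))


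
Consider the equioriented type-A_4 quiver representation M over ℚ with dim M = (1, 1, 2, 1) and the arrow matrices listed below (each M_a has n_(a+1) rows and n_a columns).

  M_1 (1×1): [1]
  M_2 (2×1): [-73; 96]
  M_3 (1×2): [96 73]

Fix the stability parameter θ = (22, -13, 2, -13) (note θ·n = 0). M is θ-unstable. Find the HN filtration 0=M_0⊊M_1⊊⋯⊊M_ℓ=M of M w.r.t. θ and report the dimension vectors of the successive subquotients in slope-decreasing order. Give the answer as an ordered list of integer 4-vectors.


Barcode: M ≅ I[1,3], I[3,4]. HN layers by μ_θ (2 steps, strictly decreasing):
  μ^(1)=11/3; μ^(2)=-11/2

((1, 1, 1, 0); (0, 0, 1, 1))


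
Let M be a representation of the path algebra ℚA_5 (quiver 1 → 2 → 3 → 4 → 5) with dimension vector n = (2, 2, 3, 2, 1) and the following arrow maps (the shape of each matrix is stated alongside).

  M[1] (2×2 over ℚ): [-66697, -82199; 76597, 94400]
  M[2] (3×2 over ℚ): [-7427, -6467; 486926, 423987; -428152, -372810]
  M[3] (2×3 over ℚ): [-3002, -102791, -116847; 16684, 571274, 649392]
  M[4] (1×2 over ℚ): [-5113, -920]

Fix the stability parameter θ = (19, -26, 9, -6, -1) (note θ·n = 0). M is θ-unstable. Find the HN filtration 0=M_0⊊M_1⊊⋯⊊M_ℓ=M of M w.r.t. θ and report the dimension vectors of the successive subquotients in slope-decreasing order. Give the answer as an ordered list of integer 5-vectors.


Barcode: M ≅ I[1,4], I[1,5], I[3,3]. HN layers by μ_θ (4 steps, strictly decreasing):
  μ^(1)=9; μ^(2)=3/2; μ^(3)=2/3; μ^(4)=-7/2

((0, 0, 1, 0, 0); (0, 0, 1, 1, 0); (0, 0, 1, 1, 1); (2, 2, 0, 0, 0))


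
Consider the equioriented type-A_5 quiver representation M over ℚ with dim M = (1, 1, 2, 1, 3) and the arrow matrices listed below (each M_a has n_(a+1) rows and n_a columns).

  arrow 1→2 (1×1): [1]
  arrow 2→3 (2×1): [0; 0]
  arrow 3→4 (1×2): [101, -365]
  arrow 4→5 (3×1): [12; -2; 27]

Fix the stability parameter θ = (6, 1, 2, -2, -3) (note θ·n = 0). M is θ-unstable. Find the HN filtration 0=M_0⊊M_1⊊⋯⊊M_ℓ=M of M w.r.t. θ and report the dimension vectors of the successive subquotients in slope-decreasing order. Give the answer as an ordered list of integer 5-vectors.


Barcode: M ≅ I[1,2], I[3,3], I[3,5], I[5,5]^2. HN layers by μ_θ (4 steps, strictly decreasing):
  μ^(1)=7/2; μ^(2)=2; μ^(3)=-1; μ^(4)=-3

((1, 1, 0, 0, 0); (0, 0, 1, 0, 0); (0, 0, 1, 1, 1); (0, 0, 0, 0, 2))


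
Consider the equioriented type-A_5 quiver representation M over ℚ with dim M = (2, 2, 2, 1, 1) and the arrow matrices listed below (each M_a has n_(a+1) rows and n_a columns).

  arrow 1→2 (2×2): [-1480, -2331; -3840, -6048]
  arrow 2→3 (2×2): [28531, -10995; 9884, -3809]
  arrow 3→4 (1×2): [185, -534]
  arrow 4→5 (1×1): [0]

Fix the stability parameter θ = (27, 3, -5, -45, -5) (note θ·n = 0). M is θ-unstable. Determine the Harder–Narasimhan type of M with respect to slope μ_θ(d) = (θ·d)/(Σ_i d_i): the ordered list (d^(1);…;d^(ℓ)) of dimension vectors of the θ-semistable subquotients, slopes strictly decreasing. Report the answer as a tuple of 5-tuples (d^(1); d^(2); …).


Interval decomposition of M: I[1,1], I[1,4], I[2,3], I[5,5].
HN type (ℓ=3): μ^(1)=27; μ^(2)=-1; μ^(3)=-5

((1, 0, 0, 0, 0); (0, 1, 1, 0, 0); (1, 1, 1, 1, 1))


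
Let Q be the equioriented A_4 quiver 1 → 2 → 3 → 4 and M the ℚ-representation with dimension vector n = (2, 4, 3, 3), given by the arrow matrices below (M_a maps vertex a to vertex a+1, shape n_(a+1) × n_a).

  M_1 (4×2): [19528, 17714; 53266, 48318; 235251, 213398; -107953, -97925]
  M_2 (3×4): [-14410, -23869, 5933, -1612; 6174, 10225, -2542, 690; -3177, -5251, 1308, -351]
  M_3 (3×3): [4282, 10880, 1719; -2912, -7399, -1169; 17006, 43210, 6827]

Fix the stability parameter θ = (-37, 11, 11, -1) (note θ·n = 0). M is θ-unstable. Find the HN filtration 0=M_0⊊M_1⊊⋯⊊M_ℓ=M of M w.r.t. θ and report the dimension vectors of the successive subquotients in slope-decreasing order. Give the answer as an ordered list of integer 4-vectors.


Via rank(M_{q-1}∘⋯∘M_p): M ≅ I[1,3], I[1,4], I[2,2], I[2,4], I[4,4].
μ_θ-semistable layers: μ^(1)=11; μ^(2)=7; μ^(3)=-1; μ^(4)=-37

((0, 2, 1, 0); (0, 2, 2, 2); (0, 0, 0, 1); (2, 0, 0, 0))


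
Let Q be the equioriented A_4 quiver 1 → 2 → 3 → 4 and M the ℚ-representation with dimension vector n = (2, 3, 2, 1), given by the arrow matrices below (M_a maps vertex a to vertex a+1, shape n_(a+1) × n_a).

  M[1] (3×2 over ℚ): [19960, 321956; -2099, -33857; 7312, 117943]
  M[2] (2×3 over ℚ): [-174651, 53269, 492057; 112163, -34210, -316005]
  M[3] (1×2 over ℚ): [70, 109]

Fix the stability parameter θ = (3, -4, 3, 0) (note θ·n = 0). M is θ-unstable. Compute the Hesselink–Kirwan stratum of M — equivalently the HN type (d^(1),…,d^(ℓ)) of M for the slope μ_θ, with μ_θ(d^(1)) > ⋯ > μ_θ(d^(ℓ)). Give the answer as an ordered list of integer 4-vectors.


Via rank(M_{q-1}∘⋯∘M_p): M ≅ I[1,3], I[1,4], I[2,2].
μ_θ-semistable layers: μ^(1)=3; μ^(2)=3/2; μ^(3)=-1/2; μ^(4)=-4

((0, 0, 1, 0); (0, 0, 1, 1); (2, 2, 0, 0); (0, 1, 0, 0))


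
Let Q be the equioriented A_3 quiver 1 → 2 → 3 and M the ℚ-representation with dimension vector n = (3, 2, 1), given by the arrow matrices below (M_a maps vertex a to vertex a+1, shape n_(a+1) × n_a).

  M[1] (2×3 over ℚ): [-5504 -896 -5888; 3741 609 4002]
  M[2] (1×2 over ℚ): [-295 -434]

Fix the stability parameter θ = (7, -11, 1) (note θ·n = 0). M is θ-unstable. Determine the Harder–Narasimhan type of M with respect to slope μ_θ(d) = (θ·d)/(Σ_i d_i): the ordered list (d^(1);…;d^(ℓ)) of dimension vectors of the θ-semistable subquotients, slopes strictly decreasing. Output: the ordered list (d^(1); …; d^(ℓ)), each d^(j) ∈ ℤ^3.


Interval decomposition of M: I[1,1]^2, I[1,3], I[2,2].
HN type (ℓ=4): μ^(1)=7; μ^(2)=1; μ^(3)=-2; μ^(4)=-11

((2, 0, 0); (0, 0, 1); (1, 1, 0); (0, 1, 0))


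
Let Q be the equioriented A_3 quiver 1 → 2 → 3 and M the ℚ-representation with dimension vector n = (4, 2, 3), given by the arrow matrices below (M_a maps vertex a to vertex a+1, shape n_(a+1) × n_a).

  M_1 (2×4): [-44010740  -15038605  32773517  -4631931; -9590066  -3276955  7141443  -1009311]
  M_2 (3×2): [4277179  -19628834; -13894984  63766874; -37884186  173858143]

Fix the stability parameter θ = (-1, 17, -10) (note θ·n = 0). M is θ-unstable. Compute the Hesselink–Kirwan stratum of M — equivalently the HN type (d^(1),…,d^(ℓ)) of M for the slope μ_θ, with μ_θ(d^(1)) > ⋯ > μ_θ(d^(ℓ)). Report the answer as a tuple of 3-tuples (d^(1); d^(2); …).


Interval decomposition of M: I[1,1]^2, I[1,3]^2, I[3,3].
HN type (ℓ=3): μ^(1)=7/2; μ^(2)=-1; μ^(3)=-10

((0, 2, 2); (4, 0, 0); (0, 0, 1))


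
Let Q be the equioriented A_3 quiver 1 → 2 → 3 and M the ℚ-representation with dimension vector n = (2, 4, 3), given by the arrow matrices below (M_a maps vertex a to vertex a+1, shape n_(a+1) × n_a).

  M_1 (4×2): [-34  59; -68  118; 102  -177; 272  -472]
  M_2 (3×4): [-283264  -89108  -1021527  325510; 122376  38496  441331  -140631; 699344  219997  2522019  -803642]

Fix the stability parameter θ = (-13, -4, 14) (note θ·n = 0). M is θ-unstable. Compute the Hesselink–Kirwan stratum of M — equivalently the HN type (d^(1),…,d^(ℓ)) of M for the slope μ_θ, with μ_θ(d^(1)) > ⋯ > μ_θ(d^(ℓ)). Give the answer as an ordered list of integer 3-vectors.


Via rank(M_{q-1}∘⋯∘M_p): M ≅ I[1,1], I[1,3], I[2,2], I[2,3]^2.
μ_θ-semistable layers: μ^(1)=14; μ^(2)=-4; μ^(3)=-13

((0, 0, 3); (0, 4, 0); (2, 0, 0))


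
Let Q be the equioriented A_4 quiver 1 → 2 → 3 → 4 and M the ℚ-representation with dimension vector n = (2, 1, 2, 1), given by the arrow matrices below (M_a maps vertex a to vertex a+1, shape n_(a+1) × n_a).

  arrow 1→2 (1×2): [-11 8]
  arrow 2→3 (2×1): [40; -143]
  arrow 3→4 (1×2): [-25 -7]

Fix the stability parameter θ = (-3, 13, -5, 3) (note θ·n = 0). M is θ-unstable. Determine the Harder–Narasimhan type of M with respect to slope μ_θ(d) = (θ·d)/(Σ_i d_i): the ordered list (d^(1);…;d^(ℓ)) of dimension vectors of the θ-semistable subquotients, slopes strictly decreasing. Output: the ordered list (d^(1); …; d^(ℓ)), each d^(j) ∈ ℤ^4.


Interval decomposition of M: I[1,1], I[1,4], I[3,3].
HN type (ℓ=3): μ^(1)=11/3; μ^(2)=-3; μ^(3)=-5

((0, 1, 1, 1); (2, 0, 0, 0); (0, 0, 1, 0))


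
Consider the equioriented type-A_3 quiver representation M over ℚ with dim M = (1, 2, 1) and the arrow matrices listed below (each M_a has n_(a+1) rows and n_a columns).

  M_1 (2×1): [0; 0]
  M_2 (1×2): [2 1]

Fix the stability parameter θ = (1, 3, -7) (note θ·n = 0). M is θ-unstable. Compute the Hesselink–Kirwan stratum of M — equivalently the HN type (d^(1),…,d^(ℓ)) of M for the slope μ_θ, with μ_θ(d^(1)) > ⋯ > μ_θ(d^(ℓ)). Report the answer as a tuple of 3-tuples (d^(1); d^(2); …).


Barcode: M ≅ I[1,1], I[2,2], I[2,3]. HN layers by μ_θ (3 steps, strictly decreasing):
  μ^(1)=3; μ^(2)=1; μ^(3)=-2

((0, 1, 0); (1, 0, 0); (0, 1, 1))


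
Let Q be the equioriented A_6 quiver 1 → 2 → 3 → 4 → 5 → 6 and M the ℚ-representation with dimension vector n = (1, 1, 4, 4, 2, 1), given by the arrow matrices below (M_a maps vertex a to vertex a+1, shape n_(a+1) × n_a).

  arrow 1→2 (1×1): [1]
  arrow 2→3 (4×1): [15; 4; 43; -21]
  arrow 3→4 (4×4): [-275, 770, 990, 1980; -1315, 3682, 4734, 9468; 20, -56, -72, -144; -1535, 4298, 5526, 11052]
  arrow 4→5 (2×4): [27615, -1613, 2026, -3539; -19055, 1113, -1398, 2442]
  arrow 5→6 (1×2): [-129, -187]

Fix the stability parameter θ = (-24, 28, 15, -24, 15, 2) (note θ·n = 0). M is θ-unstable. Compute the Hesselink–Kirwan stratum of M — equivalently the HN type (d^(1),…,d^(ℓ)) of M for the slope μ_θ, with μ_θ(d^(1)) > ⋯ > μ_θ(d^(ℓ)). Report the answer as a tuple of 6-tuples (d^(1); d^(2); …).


Via rank(M_{q-1}∘⋯∘M_p): M ≅ I[1,6], I[3,3]^3, I[4,4]^2, I[4,5].
μ_θ-semistable layers: μ^(1)=15; μ^(2)=17/2; μ^(3)=19/3; μ^(4)=-24

((0, 0, 3, 0, 1, 0); (0, 0, 0, 0, 1, 1); (0, 1, 1, 1, 0, 0); (1, 0, 0, 3, 0, 0))


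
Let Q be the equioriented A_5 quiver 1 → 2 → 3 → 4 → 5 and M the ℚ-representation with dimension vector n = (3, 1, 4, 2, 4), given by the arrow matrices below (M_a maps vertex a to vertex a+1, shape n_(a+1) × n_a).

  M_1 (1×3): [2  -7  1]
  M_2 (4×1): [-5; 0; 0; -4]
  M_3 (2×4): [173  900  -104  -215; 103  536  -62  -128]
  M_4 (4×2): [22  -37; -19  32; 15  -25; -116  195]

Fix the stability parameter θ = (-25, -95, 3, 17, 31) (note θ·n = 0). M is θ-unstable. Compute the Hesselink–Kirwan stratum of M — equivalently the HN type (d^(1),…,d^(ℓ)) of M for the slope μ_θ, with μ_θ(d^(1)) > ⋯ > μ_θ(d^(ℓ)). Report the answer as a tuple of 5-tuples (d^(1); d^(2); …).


Barcode: M ≅ I[1,1]^2, I[1,5], I[3,3]^2, I[3,5], I[5,5]^2. HN layers by μ_θ (5 steps, strictly decreasing):
  μ^(1)=31; μ^(2)=17; μ^(3)=3; μ^(4)=-25; μ^(5)=-60

((0, 0, 0, 0, 4); (0, 0, 0, 2, 0); (0, 0, 4, 0, 0); (2, 0, 0, 0, 0); (1, 1, 0, 0, 0))


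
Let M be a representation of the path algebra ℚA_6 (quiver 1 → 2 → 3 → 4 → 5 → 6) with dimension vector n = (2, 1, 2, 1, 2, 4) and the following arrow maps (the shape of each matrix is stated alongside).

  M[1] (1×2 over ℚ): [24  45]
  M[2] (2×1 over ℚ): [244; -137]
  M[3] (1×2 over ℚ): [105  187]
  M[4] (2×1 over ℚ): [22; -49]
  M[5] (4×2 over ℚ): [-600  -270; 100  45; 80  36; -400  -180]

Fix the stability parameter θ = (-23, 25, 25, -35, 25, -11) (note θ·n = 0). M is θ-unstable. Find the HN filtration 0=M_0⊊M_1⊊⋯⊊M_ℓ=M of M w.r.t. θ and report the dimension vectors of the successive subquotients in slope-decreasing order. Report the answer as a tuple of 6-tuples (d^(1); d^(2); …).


Via rank(M_{q-1}∘⋯∘M_p): M ≅ I[1,1], I[1,6], I[3,3], I[5,5], I[6,6]^3.
μ_θ-semistable layers: μ^(1)=25; μ^(2)=7; μ^(3)=5; μ^(4)=-11; μ^(5)=-23

((0, 0, 1, 0, 1, 0); (0, 0, 0, 0, 1, 1); (0, 1, 1, 1, 0, 0); (0, 0, 0, 0, 0, 3); (2, 0, 0, 0, 0, 0))


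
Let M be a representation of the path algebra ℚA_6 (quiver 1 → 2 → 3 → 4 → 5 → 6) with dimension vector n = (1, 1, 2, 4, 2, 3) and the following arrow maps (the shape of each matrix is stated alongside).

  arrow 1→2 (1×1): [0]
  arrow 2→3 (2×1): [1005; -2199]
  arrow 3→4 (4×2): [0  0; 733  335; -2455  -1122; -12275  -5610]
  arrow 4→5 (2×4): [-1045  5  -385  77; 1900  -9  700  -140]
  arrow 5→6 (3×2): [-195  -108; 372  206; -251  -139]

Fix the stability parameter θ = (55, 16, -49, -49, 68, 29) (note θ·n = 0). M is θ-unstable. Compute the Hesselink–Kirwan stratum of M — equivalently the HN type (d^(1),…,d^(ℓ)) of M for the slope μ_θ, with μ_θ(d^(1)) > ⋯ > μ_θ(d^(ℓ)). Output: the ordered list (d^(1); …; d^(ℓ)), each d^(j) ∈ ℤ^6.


Barcode: M ≅ I[1,1], I[2,4], I[3,6], I[4,4], I[4,6], I[6,6]. HN layers by μ_θ (5 steps, strictly decreasing):
  μ^(1)=55; μ^(2)=97/2; μ^(3)=29; μ^(4)=-82/3; μ^(5)=-49

((1, 0, 0, 0, 0, 0); (0, 0, 0, 0, 2, 2); (0, 0, 0, 0, 0, 1); (0, 1, 1, 1, 0, 0); (0, 0, 1, 3, 0, 0))


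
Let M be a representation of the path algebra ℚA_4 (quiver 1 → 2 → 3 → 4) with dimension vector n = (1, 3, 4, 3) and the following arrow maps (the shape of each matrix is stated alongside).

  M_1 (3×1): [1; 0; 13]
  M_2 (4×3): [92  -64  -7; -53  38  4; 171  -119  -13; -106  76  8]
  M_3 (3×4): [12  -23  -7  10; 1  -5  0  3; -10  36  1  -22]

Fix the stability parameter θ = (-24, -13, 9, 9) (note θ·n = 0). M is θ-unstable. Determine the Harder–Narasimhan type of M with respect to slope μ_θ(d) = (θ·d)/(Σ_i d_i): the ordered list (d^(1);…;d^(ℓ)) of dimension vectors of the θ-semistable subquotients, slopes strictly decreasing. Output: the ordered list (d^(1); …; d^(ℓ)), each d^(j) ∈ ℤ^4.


Via rank(M_{q-1}∘⋯∘M_p): M ≅ I[1,4], I[2,4]^2, I[3,3].
μ_θ-semistable layers: μ^(1)=9; μ^(2)=-13; μ^(3)=-24

((0, 0, 4, 3); (0, 3, 0, 0); (1, 0, 0, 0))
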